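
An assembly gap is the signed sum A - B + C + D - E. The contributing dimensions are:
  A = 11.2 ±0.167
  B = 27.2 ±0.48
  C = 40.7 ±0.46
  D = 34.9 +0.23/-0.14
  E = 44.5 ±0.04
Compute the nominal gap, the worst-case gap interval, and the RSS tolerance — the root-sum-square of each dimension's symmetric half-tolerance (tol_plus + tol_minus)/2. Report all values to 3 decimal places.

nominal=15.100 wc=[13.813,16.477] rss=0.711

Stack each dimension's contribution:
  +A: nom +11.200 → Σnom=11.200; wc +0.167/-0.167 → slack +0.167/-0.167; half-tol=0.167, Σhalf²=0.027889
  -B: nom -27.200 → Σnom=-16.000; wc +0.480/-0.480 → slack +0.647/-0.647; half-tol=0.480, Σhalf²=0.258289
  +C: nom +40.700 → Σnom=24.700; wc +0.460/-0.460 → slack +1.107/-1.107; half-tol=0.460, Σhalf²=0.469889
  +D: nom +34.900 → Σnom=59.600; wc +0.230/-0.140 → slack +1.337/-1.247; half-tol=0.185, Σhalf²=0.504114
  -E: nom -44.500 → Σnom=15.100; wc +0.040/-0.040 → slack +1.377/-1.287; half-tol=0.040, Σhalf²=0.505714
Nominal = 15.100. Worst-case = [15.100 - 1.287, 15.100 + 1.377] = [13.813, 16.477]. RSS = √0.505714 = 0.711.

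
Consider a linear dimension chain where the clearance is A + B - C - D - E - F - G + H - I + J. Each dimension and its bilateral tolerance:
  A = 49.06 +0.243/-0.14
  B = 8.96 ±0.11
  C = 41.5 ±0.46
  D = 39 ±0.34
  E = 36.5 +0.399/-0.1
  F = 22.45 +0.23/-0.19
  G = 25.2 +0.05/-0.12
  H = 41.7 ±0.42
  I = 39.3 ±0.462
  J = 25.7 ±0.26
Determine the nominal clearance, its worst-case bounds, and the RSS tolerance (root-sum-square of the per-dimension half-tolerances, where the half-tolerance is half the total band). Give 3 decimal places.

nominal=-78.530 wc=[-81.401,-75.825] rss=0.973

Stack each dimension's contribution:
  +A: nom +49.060 → Σnom=49.060; wc +0.243/-0.140 → slack +0.243/-0.140; half-tol=0.192, Σhalf²=0.036672
  +B: nom +8.960 → Σnom=58.020; wc +0.110/-0.110 → slack +0.353/-0.250; half-tol=0.110, Σhalf²=0.048772
  -C: nom -41.500 → Σnom=16.520; wc +0.460/-0.460 → slack +0.813/-0.710; half-tol=0.460, Σhalf²=0.260372
  -D: nom -39.000 → Σnom=-22.480; wc +0.340/-0.340 → slack +1.153/-1.050; half-tol=0.340, Σhalf²=0.375972
  -E: nom -36.500 → Σnom=-58.980; wc +0.100/-0.399 → slack +1.253/-1.449; half-tol=0.249, Σhalf²=0.438223
  -F: nom -22.450 → Σnom=-81.430; wc +0.190/-0.230 → slack +1.443/-1.679; half-tol=0.210, Σhalf²=0.482323
  -G: nom -25.200 → Σnom=-106.630; wc +0.120/-0.050 → slack +1.563/-1.729; half-tol=0.085, Σhalf²=0.489548
  +H: nom +41.700 → Σnom=-64.930; wc +0.420/-0.420 → slack +1.983/-2.149; half-tol=0.420, Σhalf²=0.665948
  -I: nom -39.300 → Σnom=-104.230; wc +0.462/-0.462 → slack +2.445/-2.611; half-tol=0.462, Σhalf²=0.879392
  +J: nom +25.700 → Σnom=-78.530; wc +0.260/-0.260 → slack +2.705/-2.871; half-tol=0.260, Σhalf²=0.946992
Nominal = -78.530. Worst-case = [-78.530 - 2.871, -78.530 + 2.705] = [-81.401, -75.825]. RSS = √0.946992 = 0.973.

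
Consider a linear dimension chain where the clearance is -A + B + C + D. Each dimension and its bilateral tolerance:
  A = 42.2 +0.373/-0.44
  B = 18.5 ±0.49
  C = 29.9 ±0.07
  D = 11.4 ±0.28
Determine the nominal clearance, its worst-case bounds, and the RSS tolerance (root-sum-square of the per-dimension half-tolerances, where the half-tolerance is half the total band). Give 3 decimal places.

Stack each dimension's contribution:
  -A: nom -42.200 → Σnom=-42.200; wc +0.440/-0.373 → slack +0.440/-0.373; half-tol=0.406, Σhalf²=0.165242
  +B: nom +18.500 → Σnom=-23.700; wc +0.490/-0.490 → slack +0.930/-0.863; half-tol=0.490, Σhalf²=0.405342
  +C: nom +29.900 → Σnom=6.200; wc +0.070/-0.070 → slack +1.000/-0.933; half-tol=0.070, Σhalf²=0.410242
  +D: nom +11.400 → Σnom=17.600; wc +0.280/-0.280 → slack +1.280/-1.213; half-tol=0.280, Σhalf²=0.488642
Nominal = 17.600. Worst-case = [17.600 - 1.213, 17.600 + 1.280] = [16.387, 18.880]. RSS = √0.488642 = 0.699.

nominal=17.600 wc=[16.387,18.880] rss=0.699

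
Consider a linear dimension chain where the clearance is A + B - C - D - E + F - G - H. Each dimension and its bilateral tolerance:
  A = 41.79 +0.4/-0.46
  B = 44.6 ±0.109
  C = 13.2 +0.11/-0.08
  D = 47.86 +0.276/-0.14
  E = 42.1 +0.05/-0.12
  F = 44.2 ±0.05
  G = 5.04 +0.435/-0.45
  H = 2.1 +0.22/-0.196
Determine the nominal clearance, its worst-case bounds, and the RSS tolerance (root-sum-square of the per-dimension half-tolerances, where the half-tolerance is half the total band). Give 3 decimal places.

nominal=20.290 wc=[18.580,21.835] rss=0.706

Stack each dimension's contribution:
  +A: nom +41.790 → Σnom=41.790; wc +0.400/-0.460 → slack +0.400/-0.460; half-tol=0.430, Σhalf²=0.184900
  +B: nom +44.600 → Σnom=86.390; wc +0.109/-0.109 → slack +0.509/-0.569; half-tol=0.109, Σhalf²=0.196781
  -C: nom -13.200 → Σnom=73.190; wc +0.080/-0.110 → slack +0.589/-0.679; half-tol=0.095, Σhalf²=0.205806
  -D: nom -47.860 → Σnom=25.330; wc +0.140/-0.276 → slack +0.729/-0.955; half-tol=0.208, Σhalf²=0.249070
  -E: nom -42.100 → Σnom=-16.770; wc +0.120/-0.050 → slack +0.849/-1.005; half-tol=0.085, Σhalf²=0.256295
  +F: nom +44.200 → Σnom=27.430; wc +0.050/-0.050 → slack +0.899/-1.055; half-tol=0.050, Σhalf²=0.258795
  -G: nom -5.040 → Σnom=22.390; wc +0.450/-0.435 → slack +1.349/-1.490; half-tol=0.443, Σhalf²=0.454601
  -H: nom -2.100 → Σnom=20.290; wc +0.196/-0.220 → slack +1.545/-1.710; half-tol=0.208, Σhalf²=0.497865
Nominal = 20.290. Worst-case = [20.290 - 1.710, 20.290 + 1.545] = [18.580, 21.835]. RSS = √0.497865 = 0.706.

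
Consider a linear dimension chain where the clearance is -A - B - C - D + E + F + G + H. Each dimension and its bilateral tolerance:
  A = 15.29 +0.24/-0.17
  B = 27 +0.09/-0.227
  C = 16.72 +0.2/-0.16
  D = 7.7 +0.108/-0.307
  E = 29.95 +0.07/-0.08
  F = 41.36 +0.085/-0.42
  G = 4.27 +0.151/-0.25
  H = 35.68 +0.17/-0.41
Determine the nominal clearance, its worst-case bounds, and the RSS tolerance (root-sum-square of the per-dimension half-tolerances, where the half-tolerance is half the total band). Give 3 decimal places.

nominal=44.550 wc=[42.752,45.890] rss=0.580

Stack each dimension's contribution:
  -A: nom -15.290 → Σnom=-15.290; wc +0.170/-0.240 → slack +0.170/-0.240; half-tol=0.205, Σhalf²=0.042025
  -B: nom -27.000 → Σnom=-42.290; wc +0.227/-0.090 → slack +0.397/-0.330; half-tol=0.159, Σhalf²=0.067147
  -C: nom -16.720 → Σnom=-59.010; wc +0.160/-0.200 → slack +0.557/-0.530; half-tol=0.180, Σhalf²=0.099547
  -D: nom -7.700 → Σnom=-66.710; wc +0.307/-0.108 → slack +0.864/-0.638; half-tol=0.207, Σhalf²=0.142603
  +E: nom +29.950 → Σnom=-36.760; wc +0.070/-0.080 → slack +0.934/-0.718; half-tol=0.075, Σhalf²=0.148228
  +F: nom +41.360 → Σnom=4.600; wc +0.085/-0.420 → slack +1.019/-1.138; half-tol=0.253, Σhalf²=0.211985
  +G: nom +4.270 → Σnom=8.870; wc +0.151/-0.250 → slack +1.170/-1.388; half-tol=0.201, Σhalf²=0.252185
  +H: nom +35.680 → Σnom=44.550; wc +0.170/-0.410 → slack +1.340/-1.798; half-tol=0.290, Σhalf²=0.336285
Nominal = 44.550. Worst-case = [44.550 - 1.798, 44.550 + 1.340] = [42.752, 45.890]. RSS = √0.336285 = 0.580.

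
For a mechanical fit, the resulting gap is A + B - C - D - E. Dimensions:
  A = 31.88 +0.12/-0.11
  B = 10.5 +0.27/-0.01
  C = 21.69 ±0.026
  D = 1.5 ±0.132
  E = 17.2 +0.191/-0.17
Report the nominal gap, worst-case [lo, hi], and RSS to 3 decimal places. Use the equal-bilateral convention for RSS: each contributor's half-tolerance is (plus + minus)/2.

Stack each dimension's contribution:
  +A: nom +31.880 → Σnom=31.880; wc +0.120/-0.110 → slack +0.120/-0.110; half-tol=0.115, Σhalf²=0.013225
  +B: nom +10.500 → Σnom=42.380; wc +0.270/-0.010 → slack +0.390/-0.120; half-tol=0.140, Σhalf²=0.032825
  -C: nom -21.690 → Σnom=20.690; wc +0.026/-0.026 → slack +0.416/-0.146; half-tol=0.026, Σhalf²=0.033501
  -D: nom -1.500 → Σnom=19.190; wc +0.132/-0.132 → slack +0.548/-0.278; half-tol=0.132, Σhalf²=0.050925
  -E: nom -17.200 → Σnom=1.990; wc +0.170/-0.191 → slack +0.718/-0.469; half-tol=0.180, Σhalf²=0.083505
Nominal = 1.990. Worst-case = [1.990 - 0.469, 1.990 + 0.718] = [1.521, 2.708]. RSS = √0.083505 = 0.289.

nominal=1.990 wc=[1.521,2.708] rss=0.289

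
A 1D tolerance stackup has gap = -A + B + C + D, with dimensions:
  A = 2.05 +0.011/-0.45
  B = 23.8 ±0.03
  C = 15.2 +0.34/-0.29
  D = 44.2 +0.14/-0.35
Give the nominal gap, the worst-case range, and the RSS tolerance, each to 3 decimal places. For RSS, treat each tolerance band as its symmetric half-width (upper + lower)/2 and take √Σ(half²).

nominal=81.150 wc=[80.469,82.110] rss=0.462

Stack each dimension's contribution:
  -A: nom -2.050 → Σnom=-2.050; wc +0.450/-0.011 → slack +0.450/-0.011; half-tol=0.231, Σhalf²=0.053130
  +B: nom +23.800 → Σnom=21.750; wc +0.030/-0.030 → slack +0.480/-0.041; half-tol=0.030, Σhalf²=0.054030
  +C: nom +15.200 → Σnom=36.950; wc +0.340/-0.290 → slack +0.820/-0.331; half-tol=0.315, Σhalf²=0.153255
  +D: nom +44.200 → Σnom=81.150; wc +0.140/-0.350 → slack +0.960/-0.681; half-tol=0.245, Σhalf²=0.213280
Nominal = 81.150. Worst-case = [81.150 - 0.681, 81.150 + 0.960] = [80.469, 82.110]. RSS = √0.213280 = 0.462.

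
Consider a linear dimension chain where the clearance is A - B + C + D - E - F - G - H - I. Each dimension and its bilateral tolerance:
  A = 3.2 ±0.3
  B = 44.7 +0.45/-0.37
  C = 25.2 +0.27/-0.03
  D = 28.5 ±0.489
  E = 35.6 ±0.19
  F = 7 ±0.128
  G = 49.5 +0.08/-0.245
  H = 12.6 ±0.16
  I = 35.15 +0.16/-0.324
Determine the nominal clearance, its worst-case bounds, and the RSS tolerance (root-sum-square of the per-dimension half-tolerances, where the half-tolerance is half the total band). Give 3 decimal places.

Stack each dimension's contribution:
  +A: nom +3.200 → Σnom=3.200; wc +0.300/-0.300 → slack +0.300/-0.300; half-tol=0.300, Σhalf²=0.090000
  -B: nom -44.700 → Σnom=-41.500; wc +0.370/-0.450 → slack +0.670/-0.750; half-tol=0.410, Σhalf²=0.258100
  +C: nom +25.200 → Σnom=-16.300; wc +0.270/-0.030 → slack +0.940/-0.780; half-tol=0.150, Σhalf²=0.280600
  +D: nom +28.500 → Σnom=12.200; wc +0.489/-0.489 → slack +1.429/-1.269; half-tol=0.489, Σhalf²=0.519721
  -E: nom -35.600 → Σnom=-23.400; wc +0.190/-0.190 → slack +1.619/-1.459; half-tol=0.190, Σhalf²=0.555821
  -F: nom -7.000 → Σnom=-30.400; wc +0.128/-0.128 → slack +1.747/-1.587; half-tol=0.128, Σhalf²=0.572205
  -G: nom -49.500 → Σnom=-79.900; wc +0.245/-0.080 → slack +1.992/-1.667; half-tol=0.163, Σhalf²=0.598611
  -H: nom -12.600 → Σnom=-92.500; wc +0.160/-0.160 → slack +2.152/-1.827; half-tol=0.160, Σhalf²=0.624211
  -I: nom -35.150 → Σnom=-127.650; wc +0.324/-0.160 → slack +2.476/-1.987; half-tol=0.242, Σhalf²=0.682775
Nominal = -127.650. Worst-case = [-127.650 - 1.987, -127.650 + 2.476] = [-129.637, -125.174]. RSS = √0.682775 = 0.826.

nominal=-127.650 wc=[-129.637,-125.174] rss=0.826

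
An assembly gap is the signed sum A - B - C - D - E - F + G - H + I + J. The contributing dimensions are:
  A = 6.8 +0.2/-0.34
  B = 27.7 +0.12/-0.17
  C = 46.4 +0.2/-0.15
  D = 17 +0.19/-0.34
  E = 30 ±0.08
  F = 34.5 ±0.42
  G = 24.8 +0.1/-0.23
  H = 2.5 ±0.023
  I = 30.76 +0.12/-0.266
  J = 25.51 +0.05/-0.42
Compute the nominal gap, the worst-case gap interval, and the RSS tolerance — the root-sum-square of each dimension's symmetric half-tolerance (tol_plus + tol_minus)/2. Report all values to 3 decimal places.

Stack each dimension's contribution:
  +A: nom +6.800 → Σnom=6.800; wc +0.200/-0.340 → slack +0.200/-0.340; half-tol=0.270, Σhalf²=0.072900
  -B: nom -27.700 → Σnom=-20.900; wc +0.170/-0.120 → slack +0.370/-0.460; half-tol=0.145, Σhalf²=0.093925
  -C: nom -46.400 → Σnom=-67.300; wc +0.150/-0.200 → slack +0.520/-0.660; half-tol=0.175, Σhalf²=0.124550
  -D: nom -17.000 → Σnom=-84.300; wc +0.340/-0.190 → slack +0.860/-0.850; half-tol=0.265, Σhalf²=0.194775
  -E: nom -30.000 → Σnom=-114.300; wc +0.080/-0.080 → slack +0.940/-0.930; half-tol=0.080, Σhalf²=0.201175
  -F: nom -34.500 → Σnom=-148.800; wc +0.420/-0.420 → slack +1.360/-1.350; half-tol=0.420, Σhalf²=0.377575
  +G: nom +24.800 → Σnom=-124.000; wc +0.100/-0.230 → slack +1.460/-1.580; half-tol=0.165, Σhalf²=0.404800
  -H: nom -2.500 → Σnom=-126.500; wc +0.023/-0.023 → slack +1.483/-1.603; half-tol=0.023, Σhalf²=0.405329
  +I: nom +30.760 → Σnom=-95.740; wc +0.120/-0.266 → slack +1.603/-1.869; half-tol=0.193, Σhalf²=0.442578
  +J: nom +25.510 → Σnom=-70.230; wc +0.050/-0.420 → slack +1.653/-2.289; half-tol=0.235, Σhalf²=0.497803
Nominal = -70.230. Worst-case = [-70.230 - 2.289, -70.230 + 1.653] = [-72.519, -68.577]. RSS = √0.497803 = 0.706.

nominal=-70.230 wc=[-72.519,-68.577] rss=0.706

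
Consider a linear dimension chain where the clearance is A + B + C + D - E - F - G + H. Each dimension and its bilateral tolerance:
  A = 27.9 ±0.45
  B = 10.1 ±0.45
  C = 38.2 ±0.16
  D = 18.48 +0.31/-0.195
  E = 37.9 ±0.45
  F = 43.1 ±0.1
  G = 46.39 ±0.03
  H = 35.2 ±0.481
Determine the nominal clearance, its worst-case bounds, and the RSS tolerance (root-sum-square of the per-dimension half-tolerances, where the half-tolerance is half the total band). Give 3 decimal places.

Stack each dimension's contribution:
  +A: nom +27.900 → Σnom=27.900; wc +0.450/-0.450 → slack +0.450/-0.450; half-tol=0.450, Σhalf²=0.202500
  +B: nom +10.100 → Σnom=38.000; wc +0.450/-0.450 → slack +0.900/-0.900; half-tol=0.450, Σhalf²=0.405000
  +C: nom +38.200 → Σnom=76.200; wc +0.160/-0.160 → slack +1.060/-1.060; half-tol=0.160, Σhalf²=0.430600
  +D: nom +18.480 → Σnom=94.680; wc +0.310/-0.195 → slack +1.370/-1.255; half-tol=0.253, Σhalf²=0.494356
  -E: nom -37.900 → Σnom=56.780; wc +0.450/-0.450 → slack +1.820/-1.705; half-tol=0.450, Σhalf²=0.696856
  -F: nom -43.100 → Σnom=13.680; wc +0.100/-0.100 → slack +1.920/-1.805; half-tol=0.100, Σhalf²=0.706856
  -G: nom -46.390 → Σnom=-32.710; wc +0.030/-0.030 → slack +1.950/-1.835; half-tol=0.030, Σhalf²=0.707756
  +H: nom +35.200 → Σnom=2.490; wc +0.481/-0.481 → slack +2.431/-2.316; half-tol=0.481, Σhalf²=0.939117
Nominal = 2.490. Worst-case = [2.490 - 2.316, 2.490 + 2.431] = [0.174, 4.921]. RSS = √0.939117 = 0.969.

nominal=2.490 wc=[0.174,4.921] rss=0.969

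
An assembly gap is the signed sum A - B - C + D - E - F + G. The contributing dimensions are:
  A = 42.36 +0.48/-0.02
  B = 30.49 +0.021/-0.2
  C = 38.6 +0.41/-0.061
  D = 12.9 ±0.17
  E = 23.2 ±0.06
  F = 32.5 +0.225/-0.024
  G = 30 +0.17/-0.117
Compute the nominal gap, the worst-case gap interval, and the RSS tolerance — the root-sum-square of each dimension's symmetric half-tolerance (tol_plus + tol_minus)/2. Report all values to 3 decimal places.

Stack each dimension's contribution:
  +A: nom +42.360 → Σnom=42.360; wc +0.480/-0.020 → slack +0.480/-0.020; half-tol=0.250, Σhalf²=0.062500
  -B: nom -30.490 → Σnom=11.870; wc +0.200/-0.021 → slack +0.680/-0.041; half-tol=0.111, Σhalf²=0.074710
  -C: nom -38.600 → Σnom=-26.730; wc +0.061/-0.410 → slack +0.741/-0.451; half-tol=0.235, Σhalf²=0.130170
  +D: nom +12.900 → Σnom=-13.830; wc +0.170/-0.170 → slack +0.911/-0.621; half-tol=0.170, Σhalf²=0.159071
  -E: nom -23.200 → Σnom=-37.030; wc +0.060/-0.060 → slack +0.971/-0.681; half-tol=0.060, Σhalf²=0.162670
  -F: nom -32.500 → Σnom=-69.530; wc +0.024/-0.225 → slack +0.995/-0.906; half-tol=0.124, Σhalf²=0.178171
  +G: nom +30.000 → Σnom=-39.530; wc +0.170/-0.117 → slack +1.165/-1.023; half-tol=0.144, Σhalf²=0.198763
Nominal = -39.530. Worst-case = [-39.530 - 1.023, -39.530 + 1.165] = [-40.553, -38.365]. RSS = √0.198763 = 0.446.

nominal=-39.530 wc=[-40.553,-38.365] rss=0.446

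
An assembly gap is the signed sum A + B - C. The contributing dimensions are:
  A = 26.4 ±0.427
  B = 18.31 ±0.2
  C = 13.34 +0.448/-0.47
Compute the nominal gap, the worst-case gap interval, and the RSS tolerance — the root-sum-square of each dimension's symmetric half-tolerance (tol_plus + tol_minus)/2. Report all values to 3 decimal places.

nominal=31.370 wc=[30.295,32.467] rss=0.658

Stack each dimension's contribution:
  +A: nom +26.400 → Σnom=26.400; wc +0.427/-0.427 → slack +0.427/-0.427; half-tol=0.427, Σhalf²=0.182329
  +B: nom +18.310 → Σnom=44.710; wc +0.200/-0.200 → slack +0.627/-0.627; half-tol=0.200, Σhalf²=0.222329
  -C: nom -13.340 → Σnom=31.370; wc +0.470/-0.448 → slack +1.097/-1.075; half-tol=0.459, Σhalf²=0.433010
Nominal = 31.370. Worst-case = [31.370 - 1.075, 31.370 + 1.097] = [30.295, 32.467]. RSS = √0.433010 = 0.658.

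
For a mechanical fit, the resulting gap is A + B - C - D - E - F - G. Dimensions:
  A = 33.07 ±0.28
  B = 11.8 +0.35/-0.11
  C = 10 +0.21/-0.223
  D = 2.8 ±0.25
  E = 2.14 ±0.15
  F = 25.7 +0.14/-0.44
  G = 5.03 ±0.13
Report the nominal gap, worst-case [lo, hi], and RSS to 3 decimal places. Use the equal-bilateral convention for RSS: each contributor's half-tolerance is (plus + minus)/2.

nominal=-0.800 wc=[-2.070,1.023] rss=0.603

Stack each dimension's contribution:
  +A: nom +33.070 → Σnom=33.070; wc +0.280/-0.280 → slack +0.280/-0.280; half-tol=0.280, Σhalf²=0.078400
  +B: nom +11.800 → Σnom=44.870; wc +0.350/-0.110 → slack +0.630/-0.390; half-tol=0.230, Σhalf²=0.131300
  -C: nom -10.000 → Σnom=34.870; wc +0.223/-0.210 → slack +0.853/-0.600; half-tol=0.216, Σhalf²=0.178172
  -D: nom -2.800 → Σnom=32.070; wc +0.250/-0.250 → slack +1.103/-0.850; half-tol=0.250, Σhalf²=0.240672
  -E: nom -2.140 → Σnom=29.930; wc +0.150/-0.150 → slack +1.253/-1.000; half-tol=0.150, Σhalf²=0.263172
  -F: nom -25.700 → Σnom=4.230; wc +0.440/-0.140 → slack +1.693/-1.140; half-tol=0.290, Σhalf²=0.347272
  -G: nom -5.030 → Σnom=-0.800; wc +0.130/-0.130 → slack +1.823/-1.270; half-tol=0.130, Σhalf²=0.364172
Nominal = -0.800. Worst-case = [-0.800 - 1.270, -0.800 + 1.823] = [-2.070, 1.023]. RSS = √0.364172 = 0.603.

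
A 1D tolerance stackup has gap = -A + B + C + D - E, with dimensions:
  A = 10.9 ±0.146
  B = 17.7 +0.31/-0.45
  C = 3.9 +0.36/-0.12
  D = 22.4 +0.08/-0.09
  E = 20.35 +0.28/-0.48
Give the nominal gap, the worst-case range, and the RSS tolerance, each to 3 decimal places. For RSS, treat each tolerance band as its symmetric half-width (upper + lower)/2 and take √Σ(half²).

Stack each dimension's contribution:
  -A: nom -10.900 → Σnom=-10.900; wc +0.146/-0.146 → slack +0.146/-0.146; half-tol=0.146, Σhalf²=0.021316
  +B: nom +17.700 → Σnom=6.800; wc +0.310/-0.450 → slack +0.456/-0.596; half-tol=0.380, Σhalf²=0.165716
  +C: nom +3.900 → Σnom=10.700; wc +0.360/-0.120 → slack +0.816/-0.716; half-tol=0.240, Σhalf²=0.223316
  +D: nom +22.400 → Σnom=33.100; wc +0.080/-0.090 → slack +0.896/-0.806; half-tol=0.085, Σhalf²=0.230541
  -E: nom -20.350 → Σnom=12.750; wc +0.480/-0.280 → slack +1.376/-1.086; half-tol=0.380, Σhalf²=0.374941
Nominal = 12.750. Worst-case = [12.750 - 1.086, 12.750 + 1.376] = [11.664, 14.126]. RSS = √0.374941 = 0.612.

nominal=12.750 wc=[11.664,14.126] rss=0.612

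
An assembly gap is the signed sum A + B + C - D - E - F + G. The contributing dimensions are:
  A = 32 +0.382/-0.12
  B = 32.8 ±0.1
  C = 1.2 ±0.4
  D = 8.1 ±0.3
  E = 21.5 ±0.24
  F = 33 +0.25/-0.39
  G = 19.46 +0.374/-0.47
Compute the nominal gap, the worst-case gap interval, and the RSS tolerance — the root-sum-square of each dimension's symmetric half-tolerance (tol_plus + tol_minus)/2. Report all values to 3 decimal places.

Stack each dimension's contribution:
  +A: nom +32.000 → Σnom=32.000; wc +0.382/-0.120 → slack +0.382/-0.120; half-tol=0.251, Σhalf²=0.063001
  +B: nom +32.800 → Σnom=64.800; wc +0.100/-0.100 → slack +0.482/-0.220; half-tol=0.100, Σhalf²=0.073001
  +C: nom +1.200 → Σnom=66.000; wc +0.400/-0.400 → slack +0.882/-0.620; half-tol=0.400, Σhalf²=0.233001
  -D: nom -8.100 → Σnom=57.900; wc +0.300/-0.300 → slack +1.182/-0.920; half-tol=0.300, Σhalf²=0.323001
  -E: nom -21.500 → Σnom=36.400; wc +0.240/-0.240 → slack +1.422/-1.160; half-tol=0.240, Σhalf²=0.380601
  -F: nom -33.000 → Σnom=3.400; wc +0.390/-0.250 → slack +1.812/-1.410; half-tol=0.320, Σhalf²=0.483001
  +G: nom +19.460 → Σnom=22.860; wc +0.374/-0.470 → slack +2.186/-1.880; half-tol=0.422, Σhalf²=0.661085
Nominal = 22.860. Worst-case = [22.860 - 1.880, 22.860 + 2.186] = [20.980, 25.046]. RSS = √0.661085 = 0.813.

nominal=22.860 wc=[20.980,25.046] rss=0.813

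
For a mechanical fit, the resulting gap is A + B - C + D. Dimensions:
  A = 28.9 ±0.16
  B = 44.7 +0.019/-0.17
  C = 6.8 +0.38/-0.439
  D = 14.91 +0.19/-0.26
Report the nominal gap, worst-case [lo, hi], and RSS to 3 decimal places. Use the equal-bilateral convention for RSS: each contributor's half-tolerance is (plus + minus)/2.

nominal=81.710 wc=[80.740,82.518] rss=0.503

Stack each dimension's contribution:
  +A: nom +28.900 → Σnom=28.900; wc +0.160/-0.160 → slack +0.160/-0.160; half-tol=0.160, Σhalf²=0.025600
  +B: nom +44.700 → Σnom=73.600; wc +0.019/-0.170 → slack +0.179/-0.330; half-tol=0.095, Σhalf²=0.034530
  -C: nom -6.800 → Σnom=66.800; wc +0.439/-0.380 → slack +0.618/-0.710; half-tol=0.409, Σhalf²=0.202220
  +D: nom +14.910 → Σnom=81.710; wc +0.190/-0.260 → slack +0.808/-0.970; half-tol=0.225, Σhalf²=0.252845
Nominal = 81.710. Worst-case = [81.710 - 0.970, 81.710 + 0.808] = [80.740, 82.518]. RSS = √0.252845 = 0.503.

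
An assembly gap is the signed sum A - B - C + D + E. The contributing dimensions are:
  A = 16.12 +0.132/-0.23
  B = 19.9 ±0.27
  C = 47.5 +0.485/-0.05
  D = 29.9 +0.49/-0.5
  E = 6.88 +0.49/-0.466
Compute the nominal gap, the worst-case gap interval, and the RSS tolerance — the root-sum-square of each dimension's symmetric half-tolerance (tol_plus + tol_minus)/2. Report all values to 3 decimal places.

Stack each dimension's contribution:
  +A: nom +16.120 → Σnom=16.120; wc +0.132/-0.230 → slack +0.132/-0.230; half-tol=0.181, Σhalf²=0.032761
  -B: nom -19.900 → Σnom=-3.780; wc +0.270/-0.270 → slack +0.402/-0.500; half-tol=0.270, Σhalf²=0.105661
  -C: nom -47.500 → Σnom=-51.280; wc +0.050/-0.485 → slack +0.452/-0.985; half-tol=0.268, Σhalf²=0.177217
  +D: nom +29.900 → Σnom=-21.380; wc +0.490/-0.500 → slack +0.942/-1.485; half-tol=0.495, Σhalf²=0.422242
  +E: nom +6.880 → Σnom=-14.500; wc +0.490/-0.466 → slack +1.432/-1.951; half-tol=0.478, Σhalf²=0.650726
Nominal = -14.500. Worst-case = [-14.500 - 1.951, -14.500 + 1.432] = [-16.451, -13.068]. RSS = √0.650726 = 0.807.

nominal=-14.500 wc=[-16.451,-13.068] rss=0.807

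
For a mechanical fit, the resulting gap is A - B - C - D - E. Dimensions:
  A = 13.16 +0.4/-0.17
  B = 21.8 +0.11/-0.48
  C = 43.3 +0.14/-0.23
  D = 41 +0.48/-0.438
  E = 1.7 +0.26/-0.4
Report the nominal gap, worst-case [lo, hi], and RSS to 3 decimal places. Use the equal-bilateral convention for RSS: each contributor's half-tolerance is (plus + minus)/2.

nominal=-94.640 wc=[-95.800,-92.692] rss=0.723

Stack each dimension's contribution:
  +A: nom +13.160 → Σnom=13.160; wc +0.400/-0.170 → slack +0.400/-0.170; half-tol=0.285, Σhalf²=0.081225
  -B: nom -21.800 → Σnom=-8.640; wc +0.480/-0.110 → slack +0.880/-0.280; half-tol=0.295, Σhalf²=0.168250
  -C: nom -43.300 → Σnom=-51.940; wc +0.230/-0.140 → slack +1.110/-0.420; half-tol=0.185, Σhalf²=0.202475
  -D: nom -41.000 → Σnom=-92.940; wc +0.438/-0.480 → slack +1.548/-0.900; half-tol=0.459, Σhalf²=0.413156
  -E: nom -1.700 → Σnom=-94.640; wc +0.400/-0.260 → slack +1.948/-1.160; half-tol=0.330, Σhalf²=0.522056
Nominal = -94.640. Worst-case = [-94.640 - 1.160, -94.640 + 1.948] = [-95.800, -92.692]. RSS = √0.522056 = 0.723.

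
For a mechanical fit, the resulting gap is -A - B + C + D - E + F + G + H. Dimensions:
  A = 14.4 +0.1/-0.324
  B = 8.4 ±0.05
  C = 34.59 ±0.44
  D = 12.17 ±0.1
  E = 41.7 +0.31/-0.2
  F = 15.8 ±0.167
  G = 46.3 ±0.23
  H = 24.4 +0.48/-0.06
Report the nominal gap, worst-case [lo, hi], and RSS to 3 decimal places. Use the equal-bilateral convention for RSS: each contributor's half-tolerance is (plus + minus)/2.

nominal=68.760 wc=[67.303,70.751] rss=0.685

Stack each dimension's contribution:
  -A: nom -14.400 → Σnom=-14.400; wc +0.324/-0.100 → slack +0.324/-0.100; half-tol=0.212, Σhalf²=0.044944
  -B: nom -8.400 → Σnom=-22.800; wc +0.050/-0.050 → slack +0.374/-0.150; half-tol=0.050, Σhalf²=0.047444
  +C: nom +34.590 → Σnom=11.790; wc +0.440/-0.440 → slack +0.814/-0.590; half-tol=0.440, Σhalf²=0.241044
  +D: nom +12.170 → Σnom=23.960; wc +0.100/-0.100 → slack +0.914/-0.690; half-tol=0.100, Σhalf²=0.251044
  -E: nom -41.700 → Σnom=-17.740; wc +0.200/-0.310 → slack +1.114/-1.000; half-tol=0.255, Σhalf²=0.316069
  +F: nom +15.800 → Σnom=-1.940; wc +0.167/-0.167 → slack +1.281/-1.167; half-tol=0.167, Σhalf²=0.343958
  +G: nom +46.300 → Σnom=44.360; wc +0.230/-0.230 → slack +1.511/-1.397; half-tol=0.230, Σhalf²=0.396858
  +H: nom +24.400 → Σnom=68.760; wc +0.480/-0.060 → slack +1.991/-1.457; half-tol=0.270, Σhalf²=0.469758
Nominal = 68.760. Worst-case = [68.760 - 1.457, 68.760 + 1.991] = [67.303, 70.751]. RSS = √0.469758 = 0.685.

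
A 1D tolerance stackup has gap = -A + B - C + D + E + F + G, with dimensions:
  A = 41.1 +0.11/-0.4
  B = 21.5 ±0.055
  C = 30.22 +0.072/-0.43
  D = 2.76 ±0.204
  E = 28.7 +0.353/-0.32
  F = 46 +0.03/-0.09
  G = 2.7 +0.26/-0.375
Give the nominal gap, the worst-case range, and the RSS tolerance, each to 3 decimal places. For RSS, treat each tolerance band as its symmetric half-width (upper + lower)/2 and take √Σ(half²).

nominal=30.340 wc=[29.114,32.072] rss=0.625

Stack each dimension's contribution:
  -A: nom -41.100 → Σnom=-41.100; wc +0.400/-0.110 → slack +0.400/-0.110; half-tol=0.255, Σhalf²=0.065025
  +B: nom +21.500 → Σnom=-19.600; wc +0.055/-0.055 → slack +0.455/-0.165; half-tol=0.055, Σhalf²=0.068050
  -C: nom -30.220 → Σnom=-49.820; wc +0.430/-0.072 → slack +0.885/-0.237; half-tol=0.251, Σhalf²=0.131051
  +D: nom +2.760 → Σnom=-47.060; wc +0.204/-0.204 → slack +1.089/-0.441; half-tol=0.204, Σhalf²=0.172667
  +E: nom +28.700 → Σnom=-18.360; wc +0.353/-0.320 → slack +1.442/-0.761; half-tol=0.337, Σhalf²=0.285899
  +F: nom +46.000 → Σnom=27.640; wc +0.030/-0.090 → slack +1.472/-0.851; half-tol=0.060, Σhalf²=0.289499
  +G: nom +2.700 → Σnom=30.340; wc +0.260/-0.375 → slack +1.732/-1.226; half-tol=0.318, Σhalf²=0.390305
Nominal = 30.340. Worst-case = [30.340 - 1.226, 30.340 + 1.732] = [29.114, 32.072]. RSS = √0.390305 = 0.625.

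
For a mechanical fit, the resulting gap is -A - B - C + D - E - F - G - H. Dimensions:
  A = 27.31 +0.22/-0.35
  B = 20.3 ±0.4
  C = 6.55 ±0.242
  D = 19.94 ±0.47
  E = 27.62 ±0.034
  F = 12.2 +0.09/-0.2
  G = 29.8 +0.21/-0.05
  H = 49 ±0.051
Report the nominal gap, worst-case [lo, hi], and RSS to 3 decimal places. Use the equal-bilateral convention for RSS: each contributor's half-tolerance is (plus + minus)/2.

nominal=-152.840 wc=[-154.557,-151.043] rss=0.750

Stack each dimension's contribution:
  -A: nom -27.310 → Σnom=-27.310; wc +0.350/-0.220 → slack +0.350/-0.220; half-tol=0.285, Σhalf²=0.081225
  -B: nom -20.300 → Σnom=-47.610; wc +0.400/-0.400 → slack +0.750/-0.620; half-tol=0.400, Σhalf²=0.241225
  -C: nom -6.550 → Σnom=-54.160; wc +0.242/-0.242 → slack +0.992/-0.862; half-tol=0.242, Σhalf²=0.299789
  +D: nom +19.940 → Σnom=-34.220; wc +0.470/-0.470 → slack +1.462/-1.332; half-tol=0.470, Σhalf²=0.520689
  -E: nom -27.620 → Σnom=-61.840; wc +0.034/-0.034 → slack +1.496/-1.366; half-tol=0.034, Σhalf²=0.521845
  -F: nom -12.200 → Σnom=-74.040; wc +0.200/-0.090 → slack +1.696/-1.456; half-tol=0.145, Σhalf²=0.542870
  -G: nom -29.800 → Σnom=-103.840; wc +0.050/-0.210 → slack +1.746/-1.666; half-tol=0.130, Σhalf²=0.559770
  -H: nom -49.000 → Σnom=-152.840; wc +0.051/-0.051 → slack +1.797/-1.717; half-tol=0.051, Σhalf²=0.562371
Nominal = -152.840. Worst-case = [-152.840 - 1.717, -152.840 + 1.797] = [-154.557, -151.043]. RSS = √0.562371 = 0.750.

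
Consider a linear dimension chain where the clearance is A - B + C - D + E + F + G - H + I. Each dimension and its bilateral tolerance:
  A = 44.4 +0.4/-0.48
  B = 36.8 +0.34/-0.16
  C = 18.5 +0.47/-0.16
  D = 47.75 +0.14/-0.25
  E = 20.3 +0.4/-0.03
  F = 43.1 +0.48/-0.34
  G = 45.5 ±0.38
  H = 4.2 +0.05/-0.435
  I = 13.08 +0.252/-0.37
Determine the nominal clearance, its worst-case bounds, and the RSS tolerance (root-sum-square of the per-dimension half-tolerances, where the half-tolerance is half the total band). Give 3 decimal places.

nominal=96.130 wc=[93.840,99.357] rss=0.953

Stack each dimension's contribution:
  +A: nom +44.400 → Σnom=44.400; wc +0.400/-0.480 → slack +0.400/-0.480; half-tol=0.440, Σhalf²=0.193600
  -B: nom -36.800 → Σnom=7.600; wc +0.160/-0.340 → slack +0.560/-0.820; half-tol=0.250, Σhalf²=0.256100
  +C: nom +18.500 → Σnom=26.100; wc +0.470/-0.160 → slack +1.030/-0.980; half-tol=0.315, Σhalf²=0.355325
  -D: nom -47.750 → Σnom=-21.650; wc +0.250/-0.140 → slack +1.280/-1.120; half-tol=0.195, Σhalf²=0.393350
  +E: nom +20.300 → Σnom=-1.350; wc +0.400/-0.030 → slack +1.680/-1.150; half-tol=0.215, Σhalf²=0.439575
  +F: nom +43.100 → Σnom=41.750; wc +0.480/-0.340 → slack +2.160/-1.490; half-tol=0.410, Σhalf²=0.607675
  +G: nom +45.500 → Σnom=87.250; wc +0.380/-0.380 → slack +2.540/-1.870; half-tol=0.380, Σhalf²=0.752075
  -H: nom -4.200 → Σnom=83.050; wc +0.435/-0.050 → slack +2.975/-1.920; half-tol=0.242, Σhalf²=0.810881
  +I: nom +13.080 → Σnom=96.130; wc +0.252/-0.370 → slack +3.227/-2.290; half-tol=0.311, Σhalf²=0.907602
Nominal = 96.130. Worst-case = [96.130 - 2.290, 96.130 + 3.227] = [93.840, 99.357]. RSS = √0.907602 = 0.953.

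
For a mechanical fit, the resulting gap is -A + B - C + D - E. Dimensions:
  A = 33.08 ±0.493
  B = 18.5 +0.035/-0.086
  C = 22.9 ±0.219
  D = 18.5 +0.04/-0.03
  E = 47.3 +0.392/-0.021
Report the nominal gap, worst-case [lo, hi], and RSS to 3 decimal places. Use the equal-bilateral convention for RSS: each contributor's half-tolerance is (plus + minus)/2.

Stack each dimension's contribution:
  -A: nom -33.080 → Σnom=-33.080; wc +0.493/-0.493 → slack +0.493/-0.493; half-tol=0.493, Σhalf²=0.243049
  +B: nom +18.500 → Σnom=-14.580; wc +0.035/-0.086 → slack +0.528/-0.579; half-tol=0.060, Σhalf²=0.246709
  -C: nom -22.900 → Σnom=-37.480; wc +0.219/-0.219 → slack +0.747/-0.798; half-tol=0.219, Σhalf²=0.294670
  +D: nom +18.500 → Σnom=-18.980; wc +0.040/-0.030 → slack +0.787/-0.828; half-tol=0.035, Σhalf²=0.295895
  -E: nom -47.300 → Σnom=-66.280; wc +0.021/-0.392 → slack +0.808/-1.220; half-tol=0.207, Σhalf²=0.338537
Nominal = -66.280. Worst-case = [-66.280 - 1.220, -66.280 + 0.808] = [-67.500, -65.472]. RSS = √0.338537 = 0.582.

nominal=-66.280 wc=[-67.500,-65.472] rss=0.582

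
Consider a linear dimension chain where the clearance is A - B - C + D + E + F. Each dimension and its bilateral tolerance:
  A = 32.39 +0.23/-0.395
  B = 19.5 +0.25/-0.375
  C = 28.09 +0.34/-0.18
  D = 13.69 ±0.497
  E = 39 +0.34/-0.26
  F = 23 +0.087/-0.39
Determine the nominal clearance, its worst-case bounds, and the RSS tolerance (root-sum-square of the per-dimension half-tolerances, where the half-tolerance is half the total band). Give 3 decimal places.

Stack each dimension's contribution:
  +A: nom +32.390 → Σnom=32.390; wc +0.230/-0.395 → slack +0.230/-0.395; half-tol=0.312, Σhalf²=0.097656
  -B: nom -19.500 → Σnom=12.890; wc +0.375/-0.250 → slack +0.605/-0.645; half-tol=0.312, Σhalf²=0.195312
  -C: nom -28.090 → Σnom=-15.200; wc +0.180/-0.340 → slack +0.785/-0.985; half-tol=0.260, Σhalf²=0.262912
  +D: nom +13.690 → Σnom=-1.510; wc +0.497/-0.497 → slack +1.282/-1.482; half-tol=0.497, Σhalf²=0.509922
  +E: nom +39.000 → Σnom=37.490; wc +0.340/-0.260 → slack +1.622/-1.742; half-tol=0.300, Σhalf²=0.599921
  +F: nom +23.000 → Σnom=60.490; wc +0.087/-0.390 → slack +1.709/-2.132; half-tol=0.238, Σhalf²=0.656804
Nominal = 60.490. Worst-case = [60.490 - 2.132, 60.490 + 1.709] = [58.358, 62.199]. RSS = √0.656804 = 0.810.

nominal=60.490 wc=[58.358,62.199] rss=0.810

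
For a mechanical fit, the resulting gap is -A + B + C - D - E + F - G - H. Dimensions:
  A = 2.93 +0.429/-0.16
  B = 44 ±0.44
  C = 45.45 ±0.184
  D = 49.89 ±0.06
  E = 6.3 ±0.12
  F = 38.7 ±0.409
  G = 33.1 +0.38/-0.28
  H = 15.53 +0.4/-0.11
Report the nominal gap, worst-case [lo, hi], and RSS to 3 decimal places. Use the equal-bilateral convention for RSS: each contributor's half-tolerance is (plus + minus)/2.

nominal=20.400 wc=[17.978,22.163] rss=0.821

Stack each dimension's contribution:
  -A: nom -2.930 → Σnom=-2.930; wc +0.160/-0.429 → slack +0.160/-0.429; half-tol=0.294, Σhalf²=0.086730
  +B: nom +44.000 → Σnom=41.070; wc +0.440/-0.440 → slack +0.600/-0.869; half-tol=0.440, Σhalf²=0.280330
  +C: nom +45.450 → Σnom=86.520; wc +0.184/-0.184 → slack +0.784/-1.053; half-tol=0.184, Σhalf²=0.314186
  -D: nom -49.890 → Σnom=36.630; wc +0.060/-0.060 → slack +0.844/-1.113; half-tol=0.060, Σhalf²=0.317786
  -E: nom -6.300 → Σnom=30.330; wc +0.120/-0.120 → slack +0.964/-1.233; half-tol=0.120, Σhalf²=0.332186
  +F: nom +38.700 → Σnom=69.030; wc +0.409/-0.409 → slack +1.373/-1.642; half-tol=0.409, Σhalf²=0.499467
  -G: nom -33.100 → Σnom=35.930; wc +0.280/-0.380 → slack +1.653/-2.022; half-tol=0.330, Σhalf²=0.608367
  -H: nom -15.530 → Σnom=20.400; wc +0.110/-0.400 → slack +1.763/-2.422; half-tol=0.255, Σhalf²=0.673392
Nominal = 20.400. Worst-case = [20.400 - 2.422, 20.400 + 1.763] = [17.978, 22.163]. RSS = √0.673392 = 0.821.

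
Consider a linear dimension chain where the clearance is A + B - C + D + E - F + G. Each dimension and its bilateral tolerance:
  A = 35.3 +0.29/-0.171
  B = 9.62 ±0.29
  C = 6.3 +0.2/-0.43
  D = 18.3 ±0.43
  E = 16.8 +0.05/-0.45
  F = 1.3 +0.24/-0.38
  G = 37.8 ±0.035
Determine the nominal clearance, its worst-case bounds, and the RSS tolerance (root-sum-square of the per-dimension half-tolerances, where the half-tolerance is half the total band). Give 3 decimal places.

Stack each dimension's contribution:
  +A: nom +35.300 → Σnom=35.300; wc +0.290/-0.171 → slack +0.290/-0.171; half-tol=0.230, Σhalf²=0.053130
  +B: nom +9.620 → Σnom=44.920; wc +0.290/-0.290 → slack +0.580/-0.461; half-tol=0.290, Σhalf²=0.137230
  -C: nom -6.300 → Σnom=38.620; wc +0.430/-0.200 → slack +1.010/-0.661; half-tol=0.315, Σhalf²=0.236455
  +D: nom +18.300 → Σnom=56.920; wc +0.430/-0.430 → slack +1.440/-1.091; half-tol=0.430, Σhalf²=0.421355
  +E: nom +16.800 → Σnom=73.720; wc +0.050/-0.450 → slack +1.490/-1.541; half-tol=0.250, Σhalf²=0.483855
  -F: nom -1.300 → Σnom=72.420; wc +0.380/-0.240 → slack +1.870/-1.781; half-tol=0.310, Σhalf²=0.579955
  +G: nom +37.800 → Σnom=110.220; wc +0.035/-0.035 → slack +1.905/-1.816; half-tol=0.035, Σhalf²=0.581180
Nominal = 110.220. Worst-case = [110.220 - 1.816, 110.220 + 1.905] = [108.404, 112.125]. RSS = √0.581180 = 0.762.

nominal=110.220 wc=[108.404,112.125] rss=0.762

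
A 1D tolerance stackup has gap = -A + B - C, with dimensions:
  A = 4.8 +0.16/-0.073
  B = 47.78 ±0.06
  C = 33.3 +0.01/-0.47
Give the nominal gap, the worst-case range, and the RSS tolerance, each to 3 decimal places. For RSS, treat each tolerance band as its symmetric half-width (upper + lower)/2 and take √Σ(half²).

nominal=9.680 wc=[9.450,10.283] rss=0.273

Stack each dimension's contribution:
  -A: nom -4.800 → Σnom=-4.800; wc +0.073/-0.160 → slack +0.073/-0.160; half-tol=0.116, Σhalf²=0.013572
  +B: nom +47.780 → Σnom=42.980; wc +0.060/-0.060 → slack +0.133/-0.220; half-tol=0.060, Σhalf²=0.017172
  -C: nom -33.300 → Σnom=9.680; wc +0.470/-0.010 → slack +0.603/-0.230; half-tol=0.240, Σhalf²=0.074772
Nominal = 9.680. Worst-case = [9.680 - 0.230, 9.680 + 0.603] = [9.450, 10.283]. RSS = √0.074772 = 0.273.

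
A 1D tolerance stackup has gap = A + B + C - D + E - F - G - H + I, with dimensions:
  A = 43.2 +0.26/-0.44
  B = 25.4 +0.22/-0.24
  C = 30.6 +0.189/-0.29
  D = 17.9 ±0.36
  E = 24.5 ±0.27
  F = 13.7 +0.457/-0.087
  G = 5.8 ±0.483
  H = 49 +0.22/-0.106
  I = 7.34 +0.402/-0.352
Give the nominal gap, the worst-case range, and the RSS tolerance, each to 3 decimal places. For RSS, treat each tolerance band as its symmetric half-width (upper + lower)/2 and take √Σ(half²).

Stack each dimension's contribution:
  +A: nom +43.200 → Σnom=43.200; wc +0.260/-0.440 → slack +0.260/-0.440; half-tol=0.350, Σhalf²=0.122500
  +B: nom +25.400 → Σnom=68.600; wc +0.220/-0.240 → slack +0.480/-0.680; half-tol=0.230, Σhalf²=0.175400
  +C: nom +30.600 → Σnom=99.200; wc +0.189/-0.290 → slack +0.669/-0.970; half-tol=0.239, Σhalf²=0.232760
  -D: nom -17.900 → Σnom=81.300; wc +0.360/-0.360 → slack +1.029/-1.330; half-tol=0.360, Σhalf²=0.362360
  +E: nom +24.500 → Σnom=105.800; wc +0.270/-0.270 → slack +1.299/-1.600; half-tol=0.270, Σhalf²=0.435260
  -F: nom -13.700 → Σnom=92.100; wc +0.087/-0.457 → slack +1.386/-2.057; half-tol=0.272, Σhalf²=0.509244
  -G: nom -5.800 → Σnom=86.300; wc +0.483/-0.483 → slack +1.869/-2.540; half-tol=0.483, Σhalf²=0.742533
  -H: nom -49.000 → Σnom=37.300; wc +0.106/-0.220 → slack +1.975/-2.760; half-tol=0.163, Σhalf²=0.769102
  +I: nom +7.340 → Σnom=44.640; wc +0.402/-0.352 → slack +2.377/-3.112; half-tol=0.377, Σhalf²=0.911231
Nominal = 44.640. Worst-case = [44.640 - 3.112, 44.640 + 2.377] = [41.528, 47.017]. RSS = √0.911231 = 0.955.

nominal=44.640 wc=[41.528,47.017] rss=0.955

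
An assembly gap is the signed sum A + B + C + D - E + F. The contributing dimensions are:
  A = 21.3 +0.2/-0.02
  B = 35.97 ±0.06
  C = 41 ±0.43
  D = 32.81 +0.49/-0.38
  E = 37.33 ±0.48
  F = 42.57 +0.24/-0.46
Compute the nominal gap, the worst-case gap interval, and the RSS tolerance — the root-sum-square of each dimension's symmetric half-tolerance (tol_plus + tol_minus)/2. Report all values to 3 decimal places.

Stack each dimension's contribution:
  +A: nom +21.300 → Σnom=21.300; wc +0.200/-0.020 → slack +0.200/-0.020; half-tol=0.110, Σhalf²=0.012100
  +B: nom +35.970 → Σnom=57.270; wc +0.060/-0.060 → slack +0.260/-0.080; half-tol=0.060, Σhalf²=0.015700
  +C: nom +41.000 → Σnom=98.270; wc +0.430/-0.430 → slack +0.690/-0.510; half-tol=0.430, Σhalf²=0.200600
  +D: nom +32.810 → Σnom=131.080; wc +0.490/-0.380 → slack +1.180/-0.890; half-tol=0.435, Σhalf²=0.389825
  -E: nom -37.330 → Σnom=93.750; wc +0.480/-0.480 → slack +1.660/-1.370; half-tol=0.480, Σhalf²=0.620225
  +F: nom +42.570 → Σnom=136.320; wc +0.240/-0.460 → slack +1.900/-1.830; half-tol=0.350, Σhalf²=0.742725
Nominal = 136.320. Worst-case = [136.320 - 1.830, 136.320 + 1.900] = [134.490, 138.220]. RSS = √0.742725 = 0.862.

nominal=136.320 wc=[134.490,138.220] rss=0.862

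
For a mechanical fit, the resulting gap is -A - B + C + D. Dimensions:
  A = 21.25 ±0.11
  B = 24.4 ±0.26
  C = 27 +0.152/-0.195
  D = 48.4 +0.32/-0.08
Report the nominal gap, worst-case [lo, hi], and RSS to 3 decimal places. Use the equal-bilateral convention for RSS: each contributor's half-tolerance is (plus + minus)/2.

nominal=29.750 wc=[29.105,30.592] rss=0.387

Stack each dimension's contribution:
  -A: nom -21.250 → Σnom=-21.250; wc +0.110/-0.110 → slack +0.110/-0.110; half-tol=0.110, Σhalf²=0.012100
  -B: nom -24.400 → Σnom=-45.650; wc +0.260/-0.260 → slack +0.370/-0.370; half-tol=0.260, Σhalf²=0.079700
  +C: nom +27.000 → Σnom=-18.650; wc +0.152/-0.195 → slack +0.522/-0.565; half-tol=0.173, Σhalf²=0.109802
  +D: nom +48.400 → Σnom=29.750; wc +0.320/-0.080 → slack +0.842/-0.645; half-tol=0.200, Σhalf²=0.149802
Nominal = 29.750. Worst-case = [29.750 - 0.645, 29.750 + 0.842] = [29.105, 30.592]. RSS = √0.149802 = 0.387.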